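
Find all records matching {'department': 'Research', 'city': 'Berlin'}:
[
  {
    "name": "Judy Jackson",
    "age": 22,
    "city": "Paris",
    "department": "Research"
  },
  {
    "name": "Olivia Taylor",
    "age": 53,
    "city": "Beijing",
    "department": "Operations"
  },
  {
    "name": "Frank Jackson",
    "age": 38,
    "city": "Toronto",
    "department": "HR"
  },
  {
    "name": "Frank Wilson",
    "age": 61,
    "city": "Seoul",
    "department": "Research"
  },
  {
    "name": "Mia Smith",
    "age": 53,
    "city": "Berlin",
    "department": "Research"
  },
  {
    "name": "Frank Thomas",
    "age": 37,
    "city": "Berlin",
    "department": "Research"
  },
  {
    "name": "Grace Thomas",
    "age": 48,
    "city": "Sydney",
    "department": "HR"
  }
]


Search criteria: {'department': 'Research', 'city': 'Berlin'}

Checking 7 records:
  Judy Jackson: {department: Research, city: Paris}
  Olivia Taylor: {department: Operations, city: Beijing}
  Frank Jackson: {department: HR, city: Toronto}
  Frank Wilson: {department: Research, city: Seoul}
  Mia Smith: {department: Research, city: Berlin} <-- MATCH
  Frank Thomas: {department: Research, city: Berlin} <-- MATCH
  Grace Thomas: {department: HR, city: Sydney}

Matches: ["Mia Smith", "Frank Thomas"]

["Mia Smith", "Frank Thomas"]


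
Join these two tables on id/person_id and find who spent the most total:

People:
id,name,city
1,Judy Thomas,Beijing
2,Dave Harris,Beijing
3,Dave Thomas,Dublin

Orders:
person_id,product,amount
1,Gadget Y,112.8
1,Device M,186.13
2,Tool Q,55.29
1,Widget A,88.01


Join on: people.id = orders.person_id

Joined rows:
  Judy Thomas (Beijing) bought Gadget Y for $112.8
  Judy Thomas (Beijing) bought Device M for $186.13
  Dave Harris (Beijing) bought Tool Q for $55.29
  Judy Thomas (Beijing) bought Widget A for $88.01

Total per person:
  Judy Thomas: $386.94
  Dave Harris: $55.29

Top spender: Judy Thomas ($386.94)

Judy Thomas ($386.94)


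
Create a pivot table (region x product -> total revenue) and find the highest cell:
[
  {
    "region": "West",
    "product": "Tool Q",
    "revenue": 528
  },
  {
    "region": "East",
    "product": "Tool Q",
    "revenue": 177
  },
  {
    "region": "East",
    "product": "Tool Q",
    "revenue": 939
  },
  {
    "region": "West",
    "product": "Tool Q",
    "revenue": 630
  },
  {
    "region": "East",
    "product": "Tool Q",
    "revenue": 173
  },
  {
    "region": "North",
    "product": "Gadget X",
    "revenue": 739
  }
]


Pivot: region (rows) x product (columns) -> total revenue

     Gadget X      Tool Q      
East             0          1289  
North          739             0  
West             0          1158  

Highest: East / Tool Q = $1289

East / Tool Q = $1289


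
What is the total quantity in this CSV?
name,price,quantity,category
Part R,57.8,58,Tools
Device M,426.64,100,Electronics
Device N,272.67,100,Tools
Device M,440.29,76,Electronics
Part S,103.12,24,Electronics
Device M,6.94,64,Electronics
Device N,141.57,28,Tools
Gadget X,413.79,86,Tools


Computing total quantity:
Values: [58, 100, 100, 76, 24, 64, 28, 86]
Sum = 536

536


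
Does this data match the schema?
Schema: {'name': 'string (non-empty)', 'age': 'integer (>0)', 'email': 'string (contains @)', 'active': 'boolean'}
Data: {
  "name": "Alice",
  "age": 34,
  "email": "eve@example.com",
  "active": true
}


Validating each field against schema:
  name: OK (non-empty string)
  age: OK (positive integer)
  email: OK (string with @)
  active: OK (boolean)

Result: VALID

VALID


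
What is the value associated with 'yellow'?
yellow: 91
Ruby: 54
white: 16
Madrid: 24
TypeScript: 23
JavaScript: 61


Looking up key 'yellow'
Value: 91

91


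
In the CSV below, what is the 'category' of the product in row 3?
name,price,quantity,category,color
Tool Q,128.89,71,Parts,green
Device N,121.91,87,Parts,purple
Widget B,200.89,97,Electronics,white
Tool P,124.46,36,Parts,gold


Query: Row 3 ('Widget B'), column 'category'
Value: Electronics

Electronics


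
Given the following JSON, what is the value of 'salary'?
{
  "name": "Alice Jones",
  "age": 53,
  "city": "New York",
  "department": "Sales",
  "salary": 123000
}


Looking up field 'salary'
Value: 123000

123000


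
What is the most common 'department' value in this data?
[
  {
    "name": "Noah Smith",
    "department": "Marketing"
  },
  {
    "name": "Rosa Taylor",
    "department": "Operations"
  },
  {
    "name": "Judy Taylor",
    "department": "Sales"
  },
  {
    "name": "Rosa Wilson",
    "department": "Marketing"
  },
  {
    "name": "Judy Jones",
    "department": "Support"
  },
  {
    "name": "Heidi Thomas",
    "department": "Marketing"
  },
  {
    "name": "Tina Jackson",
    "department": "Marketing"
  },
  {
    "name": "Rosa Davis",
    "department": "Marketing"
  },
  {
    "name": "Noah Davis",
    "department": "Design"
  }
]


Counting 'department' values across 9 records:

  Marketing: 5 #####
  Operations: 1 #
  Sales: 1 #
  Support: 1 #
  Design: 1 #

Most common: Marketing (5 times)

Marketing (5 times)


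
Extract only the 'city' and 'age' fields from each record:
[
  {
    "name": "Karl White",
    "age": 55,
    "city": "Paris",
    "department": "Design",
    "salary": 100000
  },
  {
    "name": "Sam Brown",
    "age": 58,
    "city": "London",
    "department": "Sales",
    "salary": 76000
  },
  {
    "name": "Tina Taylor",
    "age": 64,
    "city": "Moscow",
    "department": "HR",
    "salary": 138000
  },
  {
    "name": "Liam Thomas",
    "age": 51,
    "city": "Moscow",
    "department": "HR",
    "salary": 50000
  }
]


Original: 4 records with fields: name, age, city, department, salary
Keep: ['city', 'age']
Drop: ['name', 'department', 'salary']
Result: 4 records, 2 fields each

[
  {
    "city": "Paris",
    "age": 55
  },
  {
    "city": "London",
    "age": 58
  },
  {
    "city": "Moscow",
    "age": 64
  },
  {
    "city": "Moscow",
    "age": 51
  }
]


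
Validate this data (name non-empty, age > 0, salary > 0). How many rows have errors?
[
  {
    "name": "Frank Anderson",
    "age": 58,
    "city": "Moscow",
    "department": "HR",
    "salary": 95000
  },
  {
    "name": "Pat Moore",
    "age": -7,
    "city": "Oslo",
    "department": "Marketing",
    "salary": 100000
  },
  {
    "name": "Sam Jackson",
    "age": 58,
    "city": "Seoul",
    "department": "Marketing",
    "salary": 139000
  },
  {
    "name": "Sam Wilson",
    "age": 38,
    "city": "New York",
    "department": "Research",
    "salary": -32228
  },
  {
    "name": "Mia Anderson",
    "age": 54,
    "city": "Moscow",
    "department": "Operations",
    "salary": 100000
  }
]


Validating 5 records:
Rules: name non-empty, age > 0, salary > 0

  Row 1 (Frank Anderson): OK
  Row 2 (Pat Moore): negative age: -7
  Row 3 (Sam Jackson): OK
  Row 4 (Sam Wilson): negative salary: -32228
  Row 5 (Mia Anderson): OK

Total errors: 2

2 errors


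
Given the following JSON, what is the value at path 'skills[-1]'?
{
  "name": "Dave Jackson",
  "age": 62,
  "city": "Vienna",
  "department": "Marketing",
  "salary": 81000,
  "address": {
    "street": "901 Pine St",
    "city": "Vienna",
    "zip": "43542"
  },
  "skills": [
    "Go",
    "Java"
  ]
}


Query: skills[-1]
Path: skills -> last element
Value: Java

Java


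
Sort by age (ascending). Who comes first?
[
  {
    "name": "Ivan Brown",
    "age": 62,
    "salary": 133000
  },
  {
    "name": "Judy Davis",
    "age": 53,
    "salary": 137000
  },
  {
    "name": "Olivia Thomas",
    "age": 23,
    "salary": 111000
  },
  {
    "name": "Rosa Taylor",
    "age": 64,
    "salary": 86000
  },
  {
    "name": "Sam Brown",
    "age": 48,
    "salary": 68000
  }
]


Sort by: age (ascending)

Sorted order:
  1. Olivia Thomas (age = 23)
  2. Sam Brown (age = 48)
  3. Judy Davis (age = 53)
  4. Ivan Brown (age = 62)
  5. Rosa Taylor (age = 64)

First: Olivia Thomas

Olivia Thomas


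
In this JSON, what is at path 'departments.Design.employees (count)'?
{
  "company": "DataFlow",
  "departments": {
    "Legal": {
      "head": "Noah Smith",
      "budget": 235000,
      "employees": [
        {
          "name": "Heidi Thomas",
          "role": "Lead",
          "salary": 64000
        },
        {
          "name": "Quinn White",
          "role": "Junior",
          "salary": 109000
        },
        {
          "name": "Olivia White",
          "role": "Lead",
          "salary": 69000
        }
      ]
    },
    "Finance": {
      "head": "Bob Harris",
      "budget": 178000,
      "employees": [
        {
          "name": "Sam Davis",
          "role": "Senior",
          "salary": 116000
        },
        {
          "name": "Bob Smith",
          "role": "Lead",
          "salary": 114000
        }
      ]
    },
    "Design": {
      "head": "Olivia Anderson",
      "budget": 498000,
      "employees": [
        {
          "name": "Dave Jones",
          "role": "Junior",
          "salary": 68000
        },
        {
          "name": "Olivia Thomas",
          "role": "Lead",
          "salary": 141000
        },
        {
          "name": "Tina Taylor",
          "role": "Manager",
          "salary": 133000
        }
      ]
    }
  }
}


Path: departments.Design.employees (count)

Navigate:
  -> departments
  -> Design
  -> employees (array, length 3)

3


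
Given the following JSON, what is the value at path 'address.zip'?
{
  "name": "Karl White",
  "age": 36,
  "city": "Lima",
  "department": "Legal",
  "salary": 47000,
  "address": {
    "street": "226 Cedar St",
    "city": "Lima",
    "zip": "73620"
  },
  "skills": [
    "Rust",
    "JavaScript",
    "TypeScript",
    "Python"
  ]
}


Query: address.zip
Path: address -> zip
Value: 73620

73620


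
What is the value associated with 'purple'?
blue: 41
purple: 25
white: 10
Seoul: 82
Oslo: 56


Looking up key 'purple'
Value: 25

25


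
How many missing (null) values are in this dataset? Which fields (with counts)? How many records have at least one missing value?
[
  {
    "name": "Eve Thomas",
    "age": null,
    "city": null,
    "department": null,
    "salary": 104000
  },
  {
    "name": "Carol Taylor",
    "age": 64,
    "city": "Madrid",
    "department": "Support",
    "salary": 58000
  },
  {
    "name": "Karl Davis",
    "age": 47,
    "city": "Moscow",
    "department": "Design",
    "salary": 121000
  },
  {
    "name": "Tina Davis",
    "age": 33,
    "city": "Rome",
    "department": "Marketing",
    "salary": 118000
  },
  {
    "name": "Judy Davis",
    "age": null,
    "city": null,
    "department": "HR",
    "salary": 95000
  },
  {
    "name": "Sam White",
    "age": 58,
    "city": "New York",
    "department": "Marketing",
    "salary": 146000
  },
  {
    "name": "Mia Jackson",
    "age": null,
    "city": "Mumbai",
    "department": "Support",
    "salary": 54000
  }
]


Checking for missing (null) values in 7 records:

  Eve Thomas: age, city, department
  Carol Taylor: complete
  Karl Davis: complete
  Tina Davis: complete
  Judy Davis: age, city
  Sam White: complete
  Mia Jackson: age

Per field:
  name: 0 missing
  age: 3 missing
  city: 2 missing
  department: 1 missing
  salary: 0 missing

Total missing values: 6
Records with any missing: 3

6 missing values (age: 3, city: 2, department: 1); 3 incomplete records


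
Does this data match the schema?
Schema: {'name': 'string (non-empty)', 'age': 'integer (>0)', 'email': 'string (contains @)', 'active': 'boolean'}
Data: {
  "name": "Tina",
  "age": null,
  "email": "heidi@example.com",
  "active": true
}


Validating each field against schema:
  name: OK (non-empty string)
  age: FAIL (null is not an integer)
  email: OK (string with @)
  active: OK (boolean)

Result: INVALID (1 error: age)

INVALID (1 error: age)


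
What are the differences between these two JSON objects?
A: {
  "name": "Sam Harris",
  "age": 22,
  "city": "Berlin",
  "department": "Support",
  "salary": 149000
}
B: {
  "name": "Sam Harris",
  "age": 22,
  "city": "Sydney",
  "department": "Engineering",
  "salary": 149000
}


Comparing each field (in key order):
  name: same
  age: same
  city: DIFFERENT
  department: DIFFERENT
  salary: same
Differences:
  city: Berlin -> Sydney
  department: Support -> Engineering

2 field(s) changed

2 changes: city, department


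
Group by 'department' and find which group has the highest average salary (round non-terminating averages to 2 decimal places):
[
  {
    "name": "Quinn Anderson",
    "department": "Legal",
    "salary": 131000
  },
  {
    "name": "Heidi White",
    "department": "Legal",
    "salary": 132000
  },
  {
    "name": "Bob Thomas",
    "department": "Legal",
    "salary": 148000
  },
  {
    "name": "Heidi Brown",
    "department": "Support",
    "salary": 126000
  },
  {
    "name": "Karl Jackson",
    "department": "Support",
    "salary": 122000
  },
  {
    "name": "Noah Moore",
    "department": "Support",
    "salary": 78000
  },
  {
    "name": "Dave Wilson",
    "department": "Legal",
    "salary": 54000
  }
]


Group by: department

Groups:
  Legal: 4 people, avg salary = 465000/4 = $116250
  Support: 3 people, avg salary = 326000/3 ≈ $108666.67

Highest average salary: Legal ($116250)

Legal ($116250)


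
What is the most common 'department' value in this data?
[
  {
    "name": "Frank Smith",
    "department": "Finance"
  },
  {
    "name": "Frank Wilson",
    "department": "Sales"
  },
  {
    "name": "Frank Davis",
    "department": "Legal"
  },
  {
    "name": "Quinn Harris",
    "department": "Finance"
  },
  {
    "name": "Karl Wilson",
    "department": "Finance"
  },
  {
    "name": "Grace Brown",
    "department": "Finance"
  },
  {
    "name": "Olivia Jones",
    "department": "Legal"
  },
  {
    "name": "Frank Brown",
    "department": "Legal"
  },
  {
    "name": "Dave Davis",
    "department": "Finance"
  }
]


Counting 'department' values across 9 records:

  Finance: 5 #####
  Legal: 3 ###
  Sales: 1 #

Most common: Finance (5 times)

Finance (5 times)


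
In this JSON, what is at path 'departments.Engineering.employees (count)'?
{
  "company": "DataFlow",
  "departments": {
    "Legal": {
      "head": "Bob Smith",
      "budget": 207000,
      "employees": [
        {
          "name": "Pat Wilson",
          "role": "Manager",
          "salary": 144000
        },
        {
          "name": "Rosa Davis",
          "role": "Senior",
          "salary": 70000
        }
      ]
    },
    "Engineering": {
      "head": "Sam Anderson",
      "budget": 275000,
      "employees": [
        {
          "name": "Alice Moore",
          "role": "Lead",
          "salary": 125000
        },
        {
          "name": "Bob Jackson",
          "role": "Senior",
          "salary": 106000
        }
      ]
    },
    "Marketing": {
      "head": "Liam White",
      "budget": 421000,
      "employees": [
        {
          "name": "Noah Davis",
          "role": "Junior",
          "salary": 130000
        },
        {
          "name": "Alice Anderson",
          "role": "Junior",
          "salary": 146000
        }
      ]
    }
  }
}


Path: departments.Engineering.employees (count)

Navigate:
  -> departments
  -> Engineering
  -> employees (array, length 2)

2


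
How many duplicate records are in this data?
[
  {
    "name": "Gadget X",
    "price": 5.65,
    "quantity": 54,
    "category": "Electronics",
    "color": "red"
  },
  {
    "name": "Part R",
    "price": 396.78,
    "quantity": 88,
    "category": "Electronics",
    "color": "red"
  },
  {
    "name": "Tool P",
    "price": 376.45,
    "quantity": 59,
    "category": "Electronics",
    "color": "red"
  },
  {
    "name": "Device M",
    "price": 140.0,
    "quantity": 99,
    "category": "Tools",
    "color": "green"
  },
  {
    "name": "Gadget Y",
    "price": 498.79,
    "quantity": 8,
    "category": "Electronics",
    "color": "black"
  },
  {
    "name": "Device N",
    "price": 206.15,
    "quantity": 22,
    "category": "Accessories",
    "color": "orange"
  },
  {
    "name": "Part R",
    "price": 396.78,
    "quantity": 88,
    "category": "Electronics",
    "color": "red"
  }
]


Checking 7 records for duplicates:

  Row 1: Gadget X ($5.65, qty 54)
  Row 2: Part R ($396.78, qty 88)
  Row 3: Tool P ($376.45, qty 59)
  Row 4: Device M ($140.0, qty 99)
  Row 5: Gadget Y ($498.79, qty 8)
  Row 6: Device N ($206.15, qty 22)
  Row 7: Part R ($396.78, qty 88) <-- DUPLICATE

Duplicates found: 1
Unique records: 6

1 duplicates, 6 unique


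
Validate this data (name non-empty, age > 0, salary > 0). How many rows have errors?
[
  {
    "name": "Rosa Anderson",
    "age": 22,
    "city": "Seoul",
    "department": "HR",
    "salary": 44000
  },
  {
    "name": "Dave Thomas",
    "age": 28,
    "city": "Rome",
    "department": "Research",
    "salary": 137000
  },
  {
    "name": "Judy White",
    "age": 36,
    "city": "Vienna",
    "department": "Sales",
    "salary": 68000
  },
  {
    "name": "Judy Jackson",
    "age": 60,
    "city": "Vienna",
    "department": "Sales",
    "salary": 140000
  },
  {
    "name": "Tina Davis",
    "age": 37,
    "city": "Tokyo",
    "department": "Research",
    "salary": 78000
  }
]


Validating 5 records:
Rules: name non-empty, age > 0, salary > 0

  Row 1 (Rosa Anderson): OK
  Row 2 (Dave Thomas): OK
  Row 3 (Judy White): OK
  Row 4 (Judy Jackson): OK
  Row 5 (Tina Davis): OK

Total errors: 0

0 errors


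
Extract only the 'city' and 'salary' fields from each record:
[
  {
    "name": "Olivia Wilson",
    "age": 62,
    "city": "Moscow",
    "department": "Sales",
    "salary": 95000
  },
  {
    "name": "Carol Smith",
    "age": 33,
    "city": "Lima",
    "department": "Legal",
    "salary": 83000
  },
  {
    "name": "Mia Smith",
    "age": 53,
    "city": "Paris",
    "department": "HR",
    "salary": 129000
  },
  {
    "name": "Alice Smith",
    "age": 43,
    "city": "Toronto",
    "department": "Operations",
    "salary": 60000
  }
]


Original: 4 records with fields: name, age, city, department, salary
Keep: ['city', 'salary']
Drop: ['name', 'age', 'department']
Result: 4 records, 2 fields each

[
  {
    "city": "Moscow",
    "salary": 95000
  },
  {
    "city": "Lima",
    "salary": 83000
  },
  {
    "city": "Paris",
    "salary": 129000
  },
  {
    "city": "Toronto",
    "salary": 60000
  }
]


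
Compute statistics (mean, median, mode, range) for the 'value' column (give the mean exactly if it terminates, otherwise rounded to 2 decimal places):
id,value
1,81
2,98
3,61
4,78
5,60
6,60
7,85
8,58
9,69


Data: [81, 98, 61, 78, 60, 60, 85, 58, 69]
Count: 9
Sum: 650
Mean: 650/9 ≈ 72.22 (rounded to 2 decimal places)
Sorted: [58, 60, 60, 61, 69, 78, 81, 85, 98]
Median: 69.0
Mode: 60 (2 times)
Range: 98 - 58 = 40
Min: 58, Max: 98

mean≈72.22, median=69.0, mode=60, range=40


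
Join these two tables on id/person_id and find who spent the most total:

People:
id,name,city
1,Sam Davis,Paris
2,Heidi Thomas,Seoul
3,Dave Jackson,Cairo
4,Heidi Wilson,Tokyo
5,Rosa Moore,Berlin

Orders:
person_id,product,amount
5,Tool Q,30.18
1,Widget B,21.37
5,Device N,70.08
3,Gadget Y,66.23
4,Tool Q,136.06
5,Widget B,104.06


Join on: people.id = orders.person_id

Joined rows:
  Rosa Moore (Berlin) bought Tool Q for $30.18
  Sam Davis (Paris) bought Widget B for $21.37
  Rosa Moore (Berlin) bought Device N for $70.08
  Dave Jackson (Cairo) bought Gadget Y for $66.23
  Heidi Wilson (Tokyo) bought Tool Q for $136.06
  Rosa Moore (Berlin) bought Widget B for $104.06

Total per person:
  Rosa Moore: $204.32
  Heidi Wilson: $136.06
  Dave Jackson: $66.23
  Sam Davis: $21.37

Top spender: Rosa Moore ($204.32)

Rosa Moore ($204.32)


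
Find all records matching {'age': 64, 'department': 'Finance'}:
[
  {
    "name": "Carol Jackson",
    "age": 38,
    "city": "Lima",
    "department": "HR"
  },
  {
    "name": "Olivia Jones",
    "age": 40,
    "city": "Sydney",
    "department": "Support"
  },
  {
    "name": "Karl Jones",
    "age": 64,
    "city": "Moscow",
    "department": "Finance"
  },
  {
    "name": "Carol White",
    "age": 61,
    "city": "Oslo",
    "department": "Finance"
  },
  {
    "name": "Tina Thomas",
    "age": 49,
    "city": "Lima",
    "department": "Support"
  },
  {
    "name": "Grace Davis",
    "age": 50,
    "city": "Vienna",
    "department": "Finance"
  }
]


Search criteria: {'age': 64, 'department': 'Finance'}

Checking 6 records:
  Carol Jackson: {age: 38, department: HR}
  Olivia Jones: {age: 40, department: Support}
  Karl Jones: {age: 64, department: Finance} <-- MATCH
  Carol White: {age: 61, department: Finance}
  Tina Thomas: {age: 49, department: Support}
  Grace Davis: {age: 50, department: Finance}

Matches: ["Karl Jones"]

["Karl Jones"]


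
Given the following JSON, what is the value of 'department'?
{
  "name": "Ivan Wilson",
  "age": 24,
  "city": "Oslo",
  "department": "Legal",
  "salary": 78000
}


Looking up field 'department'
Value: Legal

Legal


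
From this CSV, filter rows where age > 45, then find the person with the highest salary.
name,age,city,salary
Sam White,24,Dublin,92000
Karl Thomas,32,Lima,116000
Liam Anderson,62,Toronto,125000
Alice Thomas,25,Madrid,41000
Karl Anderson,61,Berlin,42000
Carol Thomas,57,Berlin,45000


Filter: age > 45
Sort by: salary (descending)

Filtered records (3):
  Liam Anderson, age 62, salary $125000
  Carol Thomas, age 57, salary $45000
  Karl Anderson, age 61, salary $42000

Highest salary: Liam Anderson ($125000)

Liam Anderson


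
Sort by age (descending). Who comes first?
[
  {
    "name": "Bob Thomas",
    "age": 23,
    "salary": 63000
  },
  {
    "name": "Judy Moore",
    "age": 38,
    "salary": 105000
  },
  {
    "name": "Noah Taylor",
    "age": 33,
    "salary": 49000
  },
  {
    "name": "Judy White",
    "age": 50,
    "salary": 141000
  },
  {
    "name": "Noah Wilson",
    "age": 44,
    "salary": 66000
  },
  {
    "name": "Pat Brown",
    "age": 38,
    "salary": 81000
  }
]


Sort by: age (descending)

Sorted order:
  1. Judy White (age = 50)
  2. Noah Wilson (age = 44)
  3. Judy Moore (age = 38)
  4. Pat Brown (age = 38)
  5. Noah Taylor (age = 33)
  6. Bob Thomas (age = 23)

First: Judy White

Judy White


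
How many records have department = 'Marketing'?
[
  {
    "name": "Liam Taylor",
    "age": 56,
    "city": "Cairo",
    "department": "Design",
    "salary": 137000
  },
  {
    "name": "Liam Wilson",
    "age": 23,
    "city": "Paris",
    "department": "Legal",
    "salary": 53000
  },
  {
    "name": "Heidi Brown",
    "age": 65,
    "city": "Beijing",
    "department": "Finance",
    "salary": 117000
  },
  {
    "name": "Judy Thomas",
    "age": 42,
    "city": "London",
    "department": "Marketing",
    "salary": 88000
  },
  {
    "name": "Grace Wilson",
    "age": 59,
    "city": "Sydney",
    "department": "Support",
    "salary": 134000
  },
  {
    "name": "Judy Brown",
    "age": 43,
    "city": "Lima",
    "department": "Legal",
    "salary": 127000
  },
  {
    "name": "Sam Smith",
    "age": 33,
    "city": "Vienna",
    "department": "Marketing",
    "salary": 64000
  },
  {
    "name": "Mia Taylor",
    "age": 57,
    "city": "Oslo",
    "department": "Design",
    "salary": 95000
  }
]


Data: 8 records
Condition: department = 'Marketing'

Checking each record:
  Liam Taylor: Design
  Liam Wilson: Legal
  Heidi Brown: Finance
  Judy Thomas: Marketing MATCH
  Grace Wilson: Support
  Judy Brown: Legal
  Sam Smith: Marketing MATCH
  Mia Taylor: Design

Count: 2

2


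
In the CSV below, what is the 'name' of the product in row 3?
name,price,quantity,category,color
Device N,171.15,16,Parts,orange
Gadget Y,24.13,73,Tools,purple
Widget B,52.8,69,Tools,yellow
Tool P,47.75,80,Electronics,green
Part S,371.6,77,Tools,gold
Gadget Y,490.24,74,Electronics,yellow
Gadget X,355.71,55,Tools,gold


Query: Row 3 ('Widget B'), column 'name'
Value: Widget B

Widget B


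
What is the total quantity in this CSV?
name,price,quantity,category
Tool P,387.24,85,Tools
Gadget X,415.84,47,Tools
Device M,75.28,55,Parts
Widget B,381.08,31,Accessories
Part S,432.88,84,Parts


Computing total quantity:
Values: [85, 47, 55, 31, 84]
Sum = 302

302


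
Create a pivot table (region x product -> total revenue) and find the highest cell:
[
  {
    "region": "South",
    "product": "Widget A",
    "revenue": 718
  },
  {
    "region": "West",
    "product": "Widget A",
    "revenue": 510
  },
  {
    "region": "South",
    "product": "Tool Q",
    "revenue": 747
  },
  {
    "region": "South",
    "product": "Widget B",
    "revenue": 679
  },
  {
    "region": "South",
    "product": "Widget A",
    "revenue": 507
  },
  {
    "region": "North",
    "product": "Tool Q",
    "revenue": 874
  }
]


Pivot: region (rows) x product (columns) -> total revenue

     Tool Q        Widget A      Widget B    
North          874             0             0  
South          747          1225           679  
West             0           510             0  

Highest: South / Widget A = $1225

South / Widget A = $1225


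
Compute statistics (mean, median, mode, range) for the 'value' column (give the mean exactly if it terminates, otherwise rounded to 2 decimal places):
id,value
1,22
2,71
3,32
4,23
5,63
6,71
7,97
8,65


Data: [22, 71, 32, 23, 63, 71, 97, 65]
Count: 8
Sum: 444
Mean: 444/8 = 55.5
Sorted: [22, 23, 32, 63, 65, 71, 71, 97]
Median: 64.0
Mode: 71 (2 times)
Range: 97 - 22 = 75
Min: 22, Max: 97

mean=55.5, median=64.0, mode=71, range=75


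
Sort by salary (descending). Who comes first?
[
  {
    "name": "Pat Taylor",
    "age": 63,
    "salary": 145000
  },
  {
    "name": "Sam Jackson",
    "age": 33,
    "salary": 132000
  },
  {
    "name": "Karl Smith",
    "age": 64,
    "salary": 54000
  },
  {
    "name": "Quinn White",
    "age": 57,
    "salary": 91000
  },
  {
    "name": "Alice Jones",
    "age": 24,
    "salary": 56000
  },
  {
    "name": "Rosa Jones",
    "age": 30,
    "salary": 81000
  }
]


Sort by: salary (descending)

Sorted order:
  1. Pat Taylor (salary = 145000)
  2. Sam Jackson (salary = 132000)
  3. Quinn White (salary = 91000)
  4. Rosa Jones (salary = 81000)
  5. Alice Jones (salary = 56000)
  6. Karl Smith (salary = 54000)

First: Pat Taylor

Pat Taylor


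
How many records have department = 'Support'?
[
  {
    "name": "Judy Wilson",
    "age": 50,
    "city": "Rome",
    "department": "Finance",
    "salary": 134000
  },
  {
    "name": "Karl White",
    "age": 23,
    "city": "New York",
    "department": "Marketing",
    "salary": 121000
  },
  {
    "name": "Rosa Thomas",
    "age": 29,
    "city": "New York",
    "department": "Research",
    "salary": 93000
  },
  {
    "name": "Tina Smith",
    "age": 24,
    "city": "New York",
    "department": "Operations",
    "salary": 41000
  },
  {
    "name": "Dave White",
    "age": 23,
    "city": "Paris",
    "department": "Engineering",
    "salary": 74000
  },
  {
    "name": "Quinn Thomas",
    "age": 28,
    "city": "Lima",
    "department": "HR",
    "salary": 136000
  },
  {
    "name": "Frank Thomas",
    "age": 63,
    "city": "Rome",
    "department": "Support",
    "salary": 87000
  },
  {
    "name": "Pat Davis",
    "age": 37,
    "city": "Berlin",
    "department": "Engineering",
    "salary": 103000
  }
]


Data: 8 records
Condition: department = 'Support'

Checking each record:
  Judy Wilson: Finance
  Karl White: Marketing
  Rosa Thomas: Research
  Tina Smith: Operations
  Dave White: Engineering
  Quinn Thomas: HR
  Frank Thomas: Support MATCH
  Pat Davis: Engineering

Count: 1

1


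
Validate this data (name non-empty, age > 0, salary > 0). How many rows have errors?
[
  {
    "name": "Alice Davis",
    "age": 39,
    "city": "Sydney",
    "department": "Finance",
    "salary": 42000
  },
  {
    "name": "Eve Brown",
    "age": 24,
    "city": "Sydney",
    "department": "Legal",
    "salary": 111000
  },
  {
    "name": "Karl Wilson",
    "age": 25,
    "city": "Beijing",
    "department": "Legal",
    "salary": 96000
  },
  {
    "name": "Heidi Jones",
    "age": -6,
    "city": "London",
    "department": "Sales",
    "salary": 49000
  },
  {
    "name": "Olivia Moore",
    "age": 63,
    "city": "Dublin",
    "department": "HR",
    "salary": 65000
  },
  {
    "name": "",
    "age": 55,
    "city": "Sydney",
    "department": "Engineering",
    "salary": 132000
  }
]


Validating 6 records:
Rules: name non-empty, age > 0, salary > 0

  Row 1 (Alice Davis): OK
  Row 2 (Eve Brown): OK
  Row 3 (Karl Wilson): OK
  Row 4 (Heidi Jones): negative age: -6
  Row 5 (Olivia Moore): OK
  Row 6 (???): empty name

Total errors: 2

2 errors


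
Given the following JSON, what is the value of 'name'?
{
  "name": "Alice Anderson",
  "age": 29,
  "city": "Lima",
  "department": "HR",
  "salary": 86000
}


Looking up field 'name'
Value: Alice Anderson

Alice Anderson


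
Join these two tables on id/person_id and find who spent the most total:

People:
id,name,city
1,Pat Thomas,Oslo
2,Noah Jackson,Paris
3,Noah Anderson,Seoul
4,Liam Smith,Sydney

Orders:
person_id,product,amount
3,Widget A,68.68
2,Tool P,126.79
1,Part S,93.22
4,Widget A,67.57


Join on: people.id = orders.person_id

Joined rows:
  Noah Anderson (Seoul) bought Widget A for $68.68
  Noah Jackson (Paris) bought Tool P for $126.79
  Pat Thomas (Oslo) bought Part S for $93.22
  Liam Smith (Sydney) bought Widget A for $67.57

Total per person:
  Noah Jackson: $126.79
  Pat Thomas: $93.22
  Noah Anderson: $68.68
  Liam Smith: $67.57

Top spender: Noah Jackson ($126.79)

Noah Jackson ($126.79)


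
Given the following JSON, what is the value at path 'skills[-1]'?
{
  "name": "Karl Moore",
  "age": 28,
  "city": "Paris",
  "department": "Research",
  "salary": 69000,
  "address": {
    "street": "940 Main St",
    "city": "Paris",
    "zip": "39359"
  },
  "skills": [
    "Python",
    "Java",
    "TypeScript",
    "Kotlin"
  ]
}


Query: skills[-1]
Path: skills -> last element
Value: Kotlin

Kotlin


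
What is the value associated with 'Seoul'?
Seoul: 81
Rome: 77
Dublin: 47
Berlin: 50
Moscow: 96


Looking up key 'Seoul'
Value: 81

81


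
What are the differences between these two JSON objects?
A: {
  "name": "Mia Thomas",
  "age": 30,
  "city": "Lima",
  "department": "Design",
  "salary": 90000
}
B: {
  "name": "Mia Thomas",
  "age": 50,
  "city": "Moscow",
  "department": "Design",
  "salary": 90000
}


Comparing each field (in key order):
  name: same
  age: DIFFERENT
  city: DIFFERENT
  department: same
  salary: same
Differences:
  age: 30 -> 50
  city: Lima -> Moscow

2 field(s) changed

2 changes: age, city


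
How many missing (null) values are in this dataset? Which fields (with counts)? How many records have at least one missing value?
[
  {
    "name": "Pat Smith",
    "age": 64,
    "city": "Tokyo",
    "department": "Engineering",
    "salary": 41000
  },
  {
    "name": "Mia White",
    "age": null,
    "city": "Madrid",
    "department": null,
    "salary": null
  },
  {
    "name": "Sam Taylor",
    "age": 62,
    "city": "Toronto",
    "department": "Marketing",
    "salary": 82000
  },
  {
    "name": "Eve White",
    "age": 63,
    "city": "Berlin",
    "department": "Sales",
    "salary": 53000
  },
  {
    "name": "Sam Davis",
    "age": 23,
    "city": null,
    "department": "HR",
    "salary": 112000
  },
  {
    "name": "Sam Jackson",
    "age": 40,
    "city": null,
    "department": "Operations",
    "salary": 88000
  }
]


Checking for missing (null) values in 6 records:

  Pat Smith: complete
  Mia White: age, department, salary
  Sam Taylor: complete
  Eve White: complete
  Sam Davis: city
  Sam Jackson: city

Per field:
  name: 0 missing
  age: 1 missing
  city: 2 missing
  department: 1 missing
  salary: 1 missing

Total missing values: 5
Records with any missing: 3

5 missing values (age: 1, city: 2, department: 1, salary: 1); 3 incomplete records


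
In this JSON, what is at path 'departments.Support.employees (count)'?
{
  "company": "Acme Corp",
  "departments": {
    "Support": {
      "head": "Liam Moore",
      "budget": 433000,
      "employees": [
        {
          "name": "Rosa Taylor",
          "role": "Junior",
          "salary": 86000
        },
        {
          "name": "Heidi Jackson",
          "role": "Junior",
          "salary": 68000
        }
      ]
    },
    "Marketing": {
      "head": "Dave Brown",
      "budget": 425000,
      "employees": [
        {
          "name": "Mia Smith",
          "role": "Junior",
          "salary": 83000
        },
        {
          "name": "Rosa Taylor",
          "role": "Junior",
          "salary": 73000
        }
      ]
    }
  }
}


Path: departments.Support.employees (count)

Navigate:
  -> departments
  -> Support
  -> employees (array, length 2)

2


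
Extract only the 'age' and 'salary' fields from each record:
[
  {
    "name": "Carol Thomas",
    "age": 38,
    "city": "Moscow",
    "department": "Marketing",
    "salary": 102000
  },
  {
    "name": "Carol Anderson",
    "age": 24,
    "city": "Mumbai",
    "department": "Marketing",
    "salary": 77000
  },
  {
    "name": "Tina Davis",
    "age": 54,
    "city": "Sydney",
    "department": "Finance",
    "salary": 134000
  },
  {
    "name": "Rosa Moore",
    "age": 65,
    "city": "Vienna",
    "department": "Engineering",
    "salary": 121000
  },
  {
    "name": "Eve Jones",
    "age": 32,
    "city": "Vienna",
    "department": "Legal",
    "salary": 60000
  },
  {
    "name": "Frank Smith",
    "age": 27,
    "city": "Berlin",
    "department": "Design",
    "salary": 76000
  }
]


Original: 6 records with fields: name, age, city, department, salary
Keep: ['age', 'salary']
Drop: ['name', 'city', 'department']
Result: 6 records, 2 fields each

[
  {
    "age": 38,
    "salary": 102000
  },
  {
    "age": 24,
    "salary": 77000
  },
  {
    "age": 54,
    "salary": 134000
  },
  {
    "age": 65,
    "salary": 121000
  },
  {
    "age": 32,
    "salary": 60000
  },
  {
    "age": 27,
    "salary": 76000
  }
]


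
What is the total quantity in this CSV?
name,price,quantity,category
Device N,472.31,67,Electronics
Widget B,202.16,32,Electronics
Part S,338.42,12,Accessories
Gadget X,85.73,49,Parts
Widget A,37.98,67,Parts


Computing total quantity:
Values: [67, 32, 12, 49, 67]
Sum = 227

227


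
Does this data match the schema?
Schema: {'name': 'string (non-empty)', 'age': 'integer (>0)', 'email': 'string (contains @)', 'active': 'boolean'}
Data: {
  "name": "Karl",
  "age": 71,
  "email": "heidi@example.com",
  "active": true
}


Validating each field against schema:
  name: OK (non-empty string)
  age: OK (positive integer)
  email: OK (string with @)
  active: OK (boolean)

Result: VALID

VALID


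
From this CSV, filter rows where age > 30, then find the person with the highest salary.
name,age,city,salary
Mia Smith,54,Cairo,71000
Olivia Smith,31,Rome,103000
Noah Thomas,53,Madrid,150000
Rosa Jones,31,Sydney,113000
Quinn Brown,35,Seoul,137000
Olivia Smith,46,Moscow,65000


Filter: age > 30
Sort by: salary (descending)

Filtered records (6):
  Noah Thomas, age 53, salary $150000
  Quinn Brown, age 35, salary $137000
  Rosa Jones, age 31, salary $113000
  Olivia Smith, age 31, salary $103000
  Mia Smith, age 54, salary $71000
  Olivia Smith, age 46, salary $65000

Highest salary: Noah Thomas ($150000)

Noah Thomas


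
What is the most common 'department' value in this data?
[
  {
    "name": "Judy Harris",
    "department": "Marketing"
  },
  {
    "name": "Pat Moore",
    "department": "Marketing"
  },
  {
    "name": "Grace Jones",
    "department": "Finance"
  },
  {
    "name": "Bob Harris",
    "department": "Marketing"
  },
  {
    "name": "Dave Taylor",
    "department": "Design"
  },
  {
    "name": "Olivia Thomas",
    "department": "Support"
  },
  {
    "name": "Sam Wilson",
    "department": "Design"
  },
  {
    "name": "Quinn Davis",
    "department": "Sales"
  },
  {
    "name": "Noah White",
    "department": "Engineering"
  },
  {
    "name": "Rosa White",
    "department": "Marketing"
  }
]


Counting 'department' values across 10 records:

  Marketing: 4 ####
  Design: 2 ##
  Finance: 1 #
  Support: 1 #
  Sales: 1 #
  Engineering: 1 #

Most common: Marketing (4 times)

Marketing (4 times)


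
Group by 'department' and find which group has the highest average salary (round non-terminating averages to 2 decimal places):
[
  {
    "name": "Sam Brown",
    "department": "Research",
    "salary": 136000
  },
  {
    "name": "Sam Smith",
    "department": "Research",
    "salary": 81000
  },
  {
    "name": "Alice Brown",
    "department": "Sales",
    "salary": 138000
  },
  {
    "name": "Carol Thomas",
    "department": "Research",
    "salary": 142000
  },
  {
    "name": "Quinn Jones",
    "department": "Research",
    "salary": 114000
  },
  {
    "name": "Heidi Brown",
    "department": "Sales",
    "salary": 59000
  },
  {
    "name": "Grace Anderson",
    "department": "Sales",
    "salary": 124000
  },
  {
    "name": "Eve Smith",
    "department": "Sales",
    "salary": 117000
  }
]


Group by: department

Groups:
  Research: 4 people, avg salary = 473000/4 = $118250
  Sales: 4 people, avg salary = 438000/4 = $109500

Highest average salary: Research ($118250)

Research ($118250)


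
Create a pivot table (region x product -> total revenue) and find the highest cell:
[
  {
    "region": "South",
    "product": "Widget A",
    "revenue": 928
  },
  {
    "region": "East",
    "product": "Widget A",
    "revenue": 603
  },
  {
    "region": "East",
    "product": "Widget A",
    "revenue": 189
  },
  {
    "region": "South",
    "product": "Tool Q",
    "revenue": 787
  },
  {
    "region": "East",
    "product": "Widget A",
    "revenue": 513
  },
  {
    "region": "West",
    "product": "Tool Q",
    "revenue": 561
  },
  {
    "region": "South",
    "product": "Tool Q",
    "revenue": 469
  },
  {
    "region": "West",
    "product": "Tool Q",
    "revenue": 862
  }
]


Pivot: region (rows) x product (columns) -> total revenue

     Tool Q        Widget A    
East             0          1305  
South         1256           928  
West          1423             0  

Highest: West / Tool Q = $1423

West / Tool Q = $1423


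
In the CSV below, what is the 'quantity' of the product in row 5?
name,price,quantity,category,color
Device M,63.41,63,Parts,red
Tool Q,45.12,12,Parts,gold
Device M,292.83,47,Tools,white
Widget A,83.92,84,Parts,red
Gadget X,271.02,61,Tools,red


Query: Row 5 ('Gadget X'), column 'quantity'
Value: 61

61


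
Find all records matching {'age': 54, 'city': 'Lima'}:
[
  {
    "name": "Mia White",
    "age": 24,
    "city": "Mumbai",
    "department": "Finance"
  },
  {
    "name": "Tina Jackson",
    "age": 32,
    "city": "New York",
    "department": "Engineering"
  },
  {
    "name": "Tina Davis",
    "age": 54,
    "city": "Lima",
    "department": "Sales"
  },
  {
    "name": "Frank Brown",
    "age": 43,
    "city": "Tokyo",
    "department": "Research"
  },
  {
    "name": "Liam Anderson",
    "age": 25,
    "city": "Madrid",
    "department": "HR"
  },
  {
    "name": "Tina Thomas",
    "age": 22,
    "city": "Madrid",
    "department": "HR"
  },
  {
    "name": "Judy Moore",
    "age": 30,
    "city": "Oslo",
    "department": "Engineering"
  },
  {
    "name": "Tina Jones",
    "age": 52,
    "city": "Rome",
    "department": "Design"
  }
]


Search criteria: {'age': 54, 'city': 'Lima'}

Checking 8 records:
  Mia White: {age: 24, city: Mumbai}
  Tina Jackson: {age: 32, city: New York}
  Tina Davis: {age: 54, city: Lima} <-- MATCH
  Frank Brown: {age: 43, city: Tokyo}
  Liam Anderson: {age: 25, city: Madrid}
  Tina Thomas: {age: 22, city: Madrid}
  Judy Moore: {age: 30, city: Oslo}
  Tina Jones: {age: 52, city: Rome}

Matches: ["Tina Davis"]

["Tina Davis"]


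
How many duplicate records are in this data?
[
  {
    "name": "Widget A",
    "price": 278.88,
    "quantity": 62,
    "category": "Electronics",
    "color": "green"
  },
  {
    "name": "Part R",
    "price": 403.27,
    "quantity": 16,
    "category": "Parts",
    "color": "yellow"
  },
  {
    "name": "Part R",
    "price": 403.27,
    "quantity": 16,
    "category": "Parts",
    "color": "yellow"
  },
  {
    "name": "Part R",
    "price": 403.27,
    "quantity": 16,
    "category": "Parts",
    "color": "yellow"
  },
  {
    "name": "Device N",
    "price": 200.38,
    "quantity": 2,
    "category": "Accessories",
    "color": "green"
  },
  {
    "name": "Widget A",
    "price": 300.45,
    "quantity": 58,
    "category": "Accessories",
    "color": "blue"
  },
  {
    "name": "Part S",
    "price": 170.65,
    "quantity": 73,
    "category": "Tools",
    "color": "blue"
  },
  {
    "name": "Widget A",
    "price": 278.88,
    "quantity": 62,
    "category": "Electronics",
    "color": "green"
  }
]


Checking 8 records for duplicates:

  Row 1: Widget A ($278.88, qty 62)
  Row 2: Part R ($403.27, qty 16)
  Row 3: Part R ($403.27, qty 16) <-- DUPLICATE
  Row 4: Part R ($403.27, qty 16) <-- DUPLICATE
  Row 5: Device N ($200.38, qty 2)
  Row 6: Widget A ($300.45, qty 58)
  Row 7: Part S ($170.65, qty 73)
  Row 8: Widget A ($278.88, qty 62) <-- DUPLICATE

Duplicates found: 3
Unique records: 5

3 duplicates, 5 unique
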